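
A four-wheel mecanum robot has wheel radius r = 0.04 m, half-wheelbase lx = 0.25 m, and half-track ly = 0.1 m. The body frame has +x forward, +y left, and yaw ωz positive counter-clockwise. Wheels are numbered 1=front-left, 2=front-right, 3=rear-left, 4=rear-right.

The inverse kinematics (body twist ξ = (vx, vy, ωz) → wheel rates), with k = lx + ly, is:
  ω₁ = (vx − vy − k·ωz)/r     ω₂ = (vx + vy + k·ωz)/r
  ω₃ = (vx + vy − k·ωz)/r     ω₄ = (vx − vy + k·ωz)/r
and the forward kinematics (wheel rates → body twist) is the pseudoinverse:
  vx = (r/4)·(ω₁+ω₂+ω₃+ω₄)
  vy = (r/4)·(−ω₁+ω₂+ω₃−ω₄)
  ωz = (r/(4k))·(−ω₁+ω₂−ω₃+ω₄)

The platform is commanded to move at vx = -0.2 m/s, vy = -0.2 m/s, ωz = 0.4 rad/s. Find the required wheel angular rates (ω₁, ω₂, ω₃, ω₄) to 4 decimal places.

k = lx + ly = 0.25 + 0.1 = 0.3500;  k·ωz = 0.3500·0.4 = 0.1400
ω₁ (FL) = (vx − vy − k·ωz)/r = -0.1400/0.04 = -3.5000
ω₂ (FR) = (vx + vy + k·ωz)/r = -0.2600/0.04 = -6.5000
ω₃ (RL) = (vx + vy − k·ωz)/r = -0.5400/0.04 = -13.5000
ω₄ (RR) = (vx − vy + k·ωz)/r = 0.1400/0.04 = 3.5000

(-3.5000, -6.5000, -13.5000, 3.5000)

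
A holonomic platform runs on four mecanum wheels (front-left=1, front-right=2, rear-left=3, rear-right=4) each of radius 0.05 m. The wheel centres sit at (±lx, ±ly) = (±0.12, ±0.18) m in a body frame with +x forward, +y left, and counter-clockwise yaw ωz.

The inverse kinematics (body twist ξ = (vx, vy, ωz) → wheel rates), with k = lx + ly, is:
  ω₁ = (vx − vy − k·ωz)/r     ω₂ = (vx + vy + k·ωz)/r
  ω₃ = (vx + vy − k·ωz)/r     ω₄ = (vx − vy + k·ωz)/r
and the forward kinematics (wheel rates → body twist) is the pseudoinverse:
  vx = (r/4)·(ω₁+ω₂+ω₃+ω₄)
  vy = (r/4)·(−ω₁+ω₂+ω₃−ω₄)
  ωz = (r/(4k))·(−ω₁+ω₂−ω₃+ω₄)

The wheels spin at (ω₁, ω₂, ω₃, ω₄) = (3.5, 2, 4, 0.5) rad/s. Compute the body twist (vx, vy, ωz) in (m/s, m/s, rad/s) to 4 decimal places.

(0.1250, 0.0250, -0.2083)

k = lx + ly = 0.12 + 0.18 = 0.3000
ω₁+ω₂+ω₃+ω₄ = 10.0000  →  vx = (0.05/4)·10.0000 = 0.1250
−ω₁+ω₂+ω₃−ω₄ = 2.0000  →  vy = (0.05/4)·2.0000 = 0.0250
−ω₁+ω₂−ω₃+ω₄ = -5.0000  →  ωz = (0.05/1.2000)·-5.0000 = -0.2083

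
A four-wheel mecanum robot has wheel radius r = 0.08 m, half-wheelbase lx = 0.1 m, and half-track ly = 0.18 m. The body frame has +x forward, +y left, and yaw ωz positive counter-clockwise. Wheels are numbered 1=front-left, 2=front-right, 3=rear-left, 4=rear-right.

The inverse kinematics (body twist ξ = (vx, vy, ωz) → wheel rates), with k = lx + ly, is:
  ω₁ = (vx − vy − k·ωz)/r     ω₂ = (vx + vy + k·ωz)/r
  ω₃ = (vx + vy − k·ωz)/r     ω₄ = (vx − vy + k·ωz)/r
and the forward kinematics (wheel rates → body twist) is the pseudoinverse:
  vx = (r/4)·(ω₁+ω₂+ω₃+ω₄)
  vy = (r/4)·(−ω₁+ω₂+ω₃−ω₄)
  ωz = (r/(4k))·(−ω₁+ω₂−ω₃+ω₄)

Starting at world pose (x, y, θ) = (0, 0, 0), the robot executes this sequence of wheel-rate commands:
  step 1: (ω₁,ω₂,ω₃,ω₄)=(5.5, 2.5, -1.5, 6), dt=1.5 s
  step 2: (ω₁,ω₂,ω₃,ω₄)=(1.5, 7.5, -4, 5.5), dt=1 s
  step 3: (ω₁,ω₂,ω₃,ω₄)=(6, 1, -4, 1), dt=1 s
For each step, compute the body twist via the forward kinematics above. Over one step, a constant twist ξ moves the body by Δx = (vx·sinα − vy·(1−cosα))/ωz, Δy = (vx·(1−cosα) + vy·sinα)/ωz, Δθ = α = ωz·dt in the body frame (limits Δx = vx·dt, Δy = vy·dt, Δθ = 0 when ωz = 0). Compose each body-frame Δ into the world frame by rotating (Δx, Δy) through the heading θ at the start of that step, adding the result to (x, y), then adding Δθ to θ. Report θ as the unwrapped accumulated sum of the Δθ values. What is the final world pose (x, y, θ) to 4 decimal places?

(0.7925, 0.0071, 1.5893)

step 1: ξ=(vx,vy,ωz)=(0.2500, -0.2100, 0.3214), dt=1.5 → body Δ=(0.4351, -0.2143, 0.4821) → world pose (0.4351, -0.2143, 0.4821)
step 2: ξ=(vx,vy,ωz)=(0.2100, -0.0700, 1.1071), dt=1.0 → body Δ=(0.2046, 0.0483, 1.1071) → world pose (0.5940, -0.0766, 1.5893)
step 3: ξ=(vx,vy,ωz)=(0.0800, -0.2000, 0.0000), dt=1.0 → body Δ=(0.0800, -0.2000, 0.0000) → world pose (0.7925, 0.0071, 1.5893)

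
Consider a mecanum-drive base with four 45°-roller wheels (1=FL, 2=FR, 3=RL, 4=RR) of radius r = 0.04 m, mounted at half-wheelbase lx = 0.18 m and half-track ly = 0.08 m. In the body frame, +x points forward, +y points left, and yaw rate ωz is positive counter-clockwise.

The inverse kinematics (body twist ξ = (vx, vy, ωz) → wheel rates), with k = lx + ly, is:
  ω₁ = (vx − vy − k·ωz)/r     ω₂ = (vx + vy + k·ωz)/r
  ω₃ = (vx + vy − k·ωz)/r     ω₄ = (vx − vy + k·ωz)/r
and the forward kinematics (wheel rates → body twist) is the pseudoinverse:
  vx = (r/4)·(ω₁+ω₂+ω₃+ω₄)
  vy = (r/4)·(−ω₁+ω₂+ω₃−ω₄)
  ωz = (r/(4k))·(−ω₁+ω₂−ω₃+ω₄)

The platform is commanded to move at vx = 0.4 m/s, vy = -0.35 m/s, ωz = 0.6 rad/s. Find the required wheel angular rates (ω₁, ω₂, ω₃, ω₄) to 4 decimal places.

k = lx + ly = 0.18 + 0.08 = 0.2600;  k·ωz = 0.2600·0.6 = 0.1560
ω₁ (FL) = (vx − vy − k·ωz)/r = 0.5940/0.04 = 14.8500
ω₂ (FR) = (vx + vy + k·ωz)/r = 0.2060/0.04 = 5.1500
ω₃ (RL) = (vx + vy − k·ωz)/r = -0.1060/0.04 = -2.6500
ω₄ (RR) = (vx − vy + k·ωz)/r = 0.9060/0.04 = 22.6500

(14.8500, 5.1500, -2.6500, 22.6500)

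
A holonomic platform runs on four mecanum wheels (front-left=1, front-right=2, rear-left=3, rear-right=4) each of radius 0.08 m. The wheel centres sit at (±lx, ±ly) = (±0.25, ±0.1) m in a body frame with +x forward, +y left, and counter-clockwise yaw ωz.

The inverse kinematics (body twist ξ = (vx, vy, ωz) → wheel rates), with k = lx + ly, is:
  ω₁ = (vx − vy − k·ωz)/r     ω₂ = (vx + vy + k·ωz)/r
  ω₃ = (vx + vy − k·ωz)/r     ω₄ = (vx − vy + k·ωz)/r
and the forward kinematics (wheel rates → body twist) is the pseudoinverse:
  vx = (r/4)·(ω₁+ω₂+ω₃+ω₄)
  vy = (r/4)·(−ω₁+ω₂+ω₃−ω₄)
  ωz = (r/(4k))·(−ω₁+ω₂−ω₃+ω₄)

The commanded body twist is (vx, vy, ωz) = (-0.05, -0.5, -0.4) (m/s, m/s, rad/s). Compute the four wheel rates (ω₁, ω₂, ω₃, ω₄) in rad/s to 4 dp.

k = lx + ly = 0.25 + 0.1 = 0.3500;  k·ωz = 0.3500·-0.4 = -0.1400
ω₁ (FL) = (vx − vy − k·ωz)/r = 0.5900/0.08 = 7.3750
ω₂ (FR) = (vx + vy + k·ωz)/r = -0.6900/0.08 = -8.6250
ω₃ (RL) = (vx + vy − k·ωz)/r = -0.4100/0.08 = -5.1250
ω₄ (RR) = (vx − vy + k·ωz)/r = 0.3100/0.08 = 3.8750

(7.3750, -8.6250, -5.1250, 3.8750)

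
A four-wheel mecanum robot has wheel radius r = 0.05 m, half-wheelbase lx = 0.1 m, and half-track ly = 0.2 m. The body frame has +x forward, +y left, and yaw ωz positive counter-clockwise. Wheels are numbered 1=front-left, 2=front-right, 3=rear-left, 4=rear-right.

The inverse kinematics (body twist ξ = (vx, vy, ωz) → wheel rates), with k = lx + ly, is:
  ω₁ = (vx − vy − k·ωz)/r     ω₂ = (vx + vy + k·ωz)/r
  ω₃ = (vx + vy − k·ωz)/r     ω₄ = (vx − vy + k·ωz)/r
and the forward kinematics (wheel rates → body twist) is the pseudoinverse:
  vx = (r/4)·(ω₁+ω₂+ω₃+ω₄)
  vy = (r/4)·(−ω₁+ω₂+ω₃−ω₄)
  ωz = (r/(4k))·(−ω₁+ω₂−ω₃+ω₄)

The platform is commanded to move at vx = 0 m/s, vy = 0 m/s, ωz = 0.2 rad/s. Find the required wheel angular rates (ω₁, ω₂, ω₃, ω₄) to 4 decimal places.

(-1.2000, 1.2000, -1.2000, 1.2000)

k = lx + ly = 0.1 + 0.2 = 0.3000;  k·ωz = 0.3000·0.2 = 0.0600
ω₁ (FL) = (vx − vy − k·ωz)/r = -0.0600/0.05 = -1.2000
ω₂ (FR) = (vx + vy + k·ωz)/r = 0.0600/0.05 = 1.2000
ω₃ (RL) = (vx + vy − k·ωz)/r = -0.0600/0.05 = -1.2000
ω₄ (RR) = (vx − vy + k·ωz)/r = 0.0600/0.05 = 1.2000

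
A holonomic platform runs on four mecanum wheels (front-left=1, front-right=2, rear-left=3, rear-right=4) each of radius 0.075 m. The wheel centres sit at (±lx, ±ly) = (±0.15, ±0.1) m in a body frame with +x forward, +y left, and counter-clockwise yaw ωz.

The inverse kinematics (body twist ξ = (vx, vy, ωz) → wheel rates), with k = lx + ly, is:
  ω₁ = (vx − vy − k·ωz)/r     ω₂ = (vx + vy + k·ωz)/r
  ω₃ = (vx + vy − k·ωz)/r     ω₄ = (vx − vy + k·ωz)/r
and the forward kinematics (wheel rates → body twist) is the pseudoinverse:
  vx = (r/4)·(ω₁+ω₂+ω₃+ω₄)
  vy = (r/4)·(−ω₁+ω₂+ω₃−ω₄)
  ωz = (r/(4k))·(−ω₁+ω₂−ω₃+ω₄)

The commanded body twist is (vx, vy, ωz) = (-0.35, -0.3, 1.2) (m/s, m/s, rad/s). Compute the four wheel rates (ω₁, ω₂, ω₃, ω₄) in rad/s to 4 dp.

(-4.6667, -4.6667, -12.6667, 3.3333)

k = lx + ly = 0.15 + 0.1 = 0.2500;  k·ωz = 0.2500·1.2 = 0.3000
ω₁ (FL) = (vx − vy − k·ωz)/r = -0.3500/0.075 = -4.6667
ω₂ (FR) = (vx + vy + k·ωz)/r = -0.3500/0.075 = -4.6667
ω₃ (RL) = (vx + vy − k·ωz)/r = -0.9500/0.075 = -12.6667
ω₄ (RR) = (vx − vy + k·ωz)/r = 0.2500/0.075 = 3.3333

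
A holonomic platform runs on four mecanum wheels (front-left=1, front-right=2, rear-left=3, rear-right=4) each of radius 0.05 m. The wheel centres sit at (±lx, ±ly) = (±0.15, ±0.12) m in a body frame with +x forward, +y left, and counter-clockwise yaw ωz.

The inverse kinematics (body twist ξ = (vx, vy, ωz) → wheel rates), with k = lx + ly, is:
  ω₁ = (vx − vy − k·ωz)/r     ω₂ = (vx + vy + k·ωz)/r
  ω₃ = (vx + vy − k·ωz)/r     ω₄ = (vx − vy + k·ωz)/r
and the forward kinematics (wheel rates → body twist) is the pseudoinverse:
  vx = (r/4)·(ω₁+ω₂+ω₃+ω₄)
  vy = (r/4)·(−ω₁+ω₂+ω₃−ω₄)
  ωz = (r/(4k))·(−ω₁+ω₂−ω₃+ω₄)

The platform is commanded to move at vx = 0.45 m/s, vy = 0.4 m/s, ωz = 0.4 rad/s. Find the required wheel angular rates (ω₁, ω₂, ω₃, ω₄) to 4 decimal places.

(-1.1600, 19.1600, 14.8400, 3.1600)

k = lx + ly = 0.15 + 0.12 = 0.2700;  k·ωz = 0.2700·0.4 = 0.1080
ω₁ (FL) = (vx − vy − k·ωz)/r = -0.0580/0.05 = -1.1600
ω₂ (FR) = (vx + vy + k·ωz)/r = 0.9580/0.05 = 19.1600
ω₃ (RL) = (vx + vy − k·ωz)/r = 0.7420/0.05 = 14.8400
ω₄ (RR) = (vx − vy + k·ωz)/r = 0.1580/0.05 = 3.1600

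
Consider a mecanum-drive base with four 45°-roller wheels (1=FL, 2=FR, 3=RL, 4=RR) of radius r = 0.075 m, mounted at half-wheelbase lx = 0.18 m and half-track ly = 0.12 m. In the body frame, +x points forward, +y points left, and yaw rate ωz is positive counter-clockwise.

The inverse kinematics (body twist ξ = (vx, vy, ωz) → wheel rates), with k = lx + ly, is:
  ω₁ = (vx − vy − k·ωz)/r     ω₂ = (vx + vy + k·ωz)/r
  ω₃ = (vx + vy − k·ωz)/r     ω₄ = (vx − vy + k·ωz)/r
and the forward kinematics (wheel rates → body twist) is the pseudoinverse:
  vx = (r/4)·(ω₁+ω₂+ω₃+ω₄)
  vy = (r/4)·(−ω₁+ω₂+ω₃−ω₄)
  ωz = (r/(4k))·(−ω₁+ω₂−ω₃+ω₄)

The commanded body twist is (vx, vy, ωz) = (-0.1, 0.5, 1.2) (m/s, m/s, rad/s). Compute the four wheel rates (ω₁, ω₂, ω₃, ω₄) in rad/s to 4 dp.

k = lx + ly = 0.18 + 0.12 = 0.3000;  k·ωz = 0.3000·1.2 = 0.3600
ω₁ (FL) = (vx − vy − k·ωz)/r = -0.9600/0.075 = -12.8000
ω₂ (FR) = (vx + vy + k·ωz)/r = 0.7600/0.075 = 10.1333
ω₃ (RL) = (vx + vy − k·ωz)/r = 0.0400/0.075 = 0.5333
ω₄ (RR) = (vx − vy + k·ωz)/r = -0.2400/0.075 = -3.2000

(-12.8000, 10.1333, 0.5333, -3.2000)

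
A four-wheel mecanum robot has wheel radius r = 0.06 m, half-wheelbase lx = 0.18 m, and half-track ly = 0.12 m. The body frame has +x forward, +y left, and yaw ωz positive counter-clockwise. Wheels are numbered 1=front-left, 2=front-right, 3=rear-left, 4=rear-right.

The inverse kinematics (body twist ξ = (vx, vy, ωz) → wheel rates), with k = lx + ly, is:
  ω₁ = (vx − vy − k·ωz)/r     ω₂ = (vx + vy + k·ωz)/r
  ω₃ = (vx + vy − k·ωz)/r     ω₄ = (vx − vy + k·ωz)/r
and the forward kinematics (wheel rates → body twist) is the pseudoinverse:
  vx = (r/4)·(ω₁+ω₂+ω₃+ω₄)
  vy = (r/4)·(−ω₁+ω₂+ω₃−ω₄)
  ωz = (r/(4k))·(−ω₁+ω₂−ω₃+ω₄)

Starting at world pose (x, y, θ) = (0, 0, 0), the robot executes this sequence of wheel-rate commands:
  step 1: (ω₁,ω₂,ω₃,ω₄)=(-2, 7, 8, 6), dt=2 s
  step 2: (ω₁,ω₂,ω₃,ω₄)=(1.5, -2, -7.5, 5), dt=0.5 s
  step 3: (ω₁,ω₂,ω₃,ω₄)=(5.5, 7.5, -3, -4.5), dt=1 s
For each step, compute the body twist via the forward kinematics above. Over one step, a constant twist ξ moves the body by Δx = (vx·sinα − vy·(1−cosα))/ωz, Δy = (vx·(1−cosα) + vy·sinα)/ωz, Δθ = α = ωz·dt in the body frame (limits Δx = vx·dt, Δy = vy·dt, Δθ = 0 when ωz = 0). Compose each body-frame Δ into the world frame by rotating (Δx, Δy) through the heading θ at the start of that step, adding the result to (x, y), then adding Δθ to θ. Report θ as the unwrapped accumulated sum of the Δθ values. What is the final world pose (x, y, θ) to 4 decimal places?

(0.4917, 0.4941, 0.9500)

step 1: ξ=(vx,vy,ωz)=(0.2850, 0.1650, 0.3500), dt=2.0 → body Δ=(0.4137, 0.4952, 0.7000) → world pose (0.4137, 0.4952, 0.7000)
step 2: ξ=(vx,vy,ωz)=(-0.0450, -0.2400, 0.4500), dt=0.5 → body Δ=(-0.0089, -0.1215, 0.2250) → world pose (0.4852, 0.3965, 0.9250)
step 3: ξ=(vx,vy,ωz)=(0.0825, 0.0525, 0.0250), dt=1.0 → body Δ=(0.0818, 0.0535, 0.0250) → world pose (0.4917, 0.4941, 0.9500)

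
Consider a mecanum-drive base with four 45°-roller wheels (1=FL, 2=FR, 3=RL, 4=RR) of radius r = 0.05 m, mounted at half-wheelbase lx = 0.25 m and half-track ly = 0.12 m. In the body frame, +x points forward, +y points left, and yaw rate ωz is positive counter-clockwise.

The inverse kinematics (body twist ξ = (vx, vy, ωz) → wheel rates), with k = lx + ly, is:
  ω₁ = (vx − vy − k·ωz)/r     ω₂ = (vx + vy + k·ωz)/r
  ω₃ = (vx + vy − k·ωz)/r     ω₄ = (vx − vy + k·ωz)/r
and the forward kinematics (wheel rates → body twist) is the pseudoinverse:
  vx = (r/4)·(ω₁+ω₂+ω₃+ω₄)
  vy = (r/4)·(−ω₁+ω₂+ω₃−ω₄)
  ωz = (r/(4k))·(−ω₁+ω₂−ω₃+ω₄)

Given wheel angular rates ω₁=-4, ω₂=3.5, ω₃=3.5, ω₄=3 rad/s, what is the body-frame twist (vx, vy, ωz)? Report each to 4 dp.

(0.0750, 0.1000, 0.2365)

k = lx + ly = 0.25 + 0.12 = 0.3700
ω₁+ω₂+ω₃+ω₄ = 6.0000  →  vx = (0.05/4)·6.0000 = 0.0750
−ω₁+ω₂+ω₃−ω₄ = 8.0000  →  vy = (0.05/4)·8.0000 = 0.1000
−ω₁+ω₂−ω₃+ω₄ = 7.0000  →  ωz = (0.05/1.4800)·7.0000 = 0.2365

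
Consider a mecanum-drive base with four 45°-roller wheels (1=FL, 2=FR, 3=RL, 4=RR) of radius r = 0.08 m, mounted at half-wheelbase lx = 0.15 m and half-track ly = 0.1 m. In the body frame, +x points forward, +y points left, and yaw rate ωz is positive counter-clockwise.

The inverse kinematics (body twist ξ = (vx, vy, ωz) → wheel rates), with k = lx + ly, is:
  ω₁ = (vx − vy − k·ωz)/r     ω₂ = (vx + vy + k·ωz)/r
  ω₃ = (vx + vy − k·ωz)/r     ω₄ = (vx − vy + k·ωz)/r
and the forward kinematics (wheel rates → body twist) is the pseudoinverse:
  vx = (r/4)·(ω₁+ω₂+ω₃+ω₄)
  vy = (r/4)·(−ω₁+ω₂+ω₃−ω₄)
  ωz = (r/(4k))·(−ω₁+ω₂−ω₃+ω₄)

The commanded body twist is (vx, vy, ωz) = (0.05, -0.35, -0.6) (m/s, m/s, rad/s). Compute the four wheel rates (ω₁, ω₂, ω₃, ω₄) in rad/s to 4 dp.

(6.8750, -5.6250, -1.8750, 3.1250)

k = lx + ly = 0.15 + 0.1 = 0.2500;  k·ωz = 0.2500·-0.6 = -0.1500
ω₁ (FL) = (vx − vy − k·ωz)/r = 0.5500/0.08 = 6.8750
ω₂ (FR) = (vx + vy + k·ωz)/r = -0.4500/0.08 = -5.6250
ω₃ (RL) = (vx + vy − k·ωz)/r = -0.1500/0.08 = -1.8750
ω₄ (RR) = (vx − vy + k·ωz)/r = 0.2500/0.08 = 3.1250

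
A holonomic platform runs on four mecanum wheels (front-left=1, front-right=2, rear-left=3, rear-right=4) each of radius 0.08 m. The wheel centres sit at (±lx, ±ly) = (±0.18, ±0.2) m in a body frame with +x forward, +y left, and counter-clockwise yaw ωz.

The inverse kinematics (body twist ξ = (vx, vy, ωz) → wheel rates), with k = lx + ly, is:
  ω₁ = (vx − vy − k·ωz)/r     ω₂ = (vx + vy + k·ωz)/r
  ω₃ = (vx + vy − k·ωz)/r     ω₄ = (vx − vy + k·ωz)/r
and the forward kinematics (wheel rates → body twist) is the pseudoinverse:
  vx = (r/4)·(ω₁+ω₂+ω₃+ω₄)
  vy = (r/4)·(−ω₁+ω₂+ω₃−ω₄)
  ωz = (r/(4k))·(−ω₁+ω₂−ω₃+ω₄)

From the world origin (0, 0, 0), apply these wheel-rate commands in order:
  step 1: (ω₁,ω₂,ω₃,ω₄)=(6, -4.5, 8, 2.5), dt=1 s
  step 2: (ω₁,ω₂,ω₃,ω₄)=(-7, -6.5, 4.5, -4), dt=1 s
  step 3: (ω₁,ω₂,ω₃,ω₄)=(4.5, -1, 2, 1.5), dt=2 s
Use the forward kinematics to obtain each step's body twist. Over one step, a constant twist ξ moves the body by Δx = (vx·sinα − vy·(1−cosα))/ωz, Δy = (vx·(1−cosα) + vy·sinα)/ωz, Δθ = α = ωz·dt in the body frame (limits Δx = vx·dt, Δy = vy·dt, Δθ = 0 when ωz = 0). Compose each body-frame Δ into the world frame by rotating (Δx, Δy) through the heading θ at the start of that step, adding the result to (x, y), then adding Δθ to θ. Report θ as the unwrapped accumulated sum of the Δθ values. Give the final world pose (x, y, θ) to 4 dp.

(0.0014, -0.1449, -1.8947)

step 1: ξ=(vx,vy,ωz)=(0.2400, -0.1000, -0.8421), dt=1.0 → body Δ=(0.1729, -0.1838, -0.8421) → world pose (0.1729, -0.1838, -0.8421)
step 2: ξ=(vx,vy,ωz)=(-0.2600, 0.1800, -0.4211), dt=1.0 → body Δ=(-0.2150, 0.2287, -0.4211) → world pose (0.2003, 0.1289, -1.2632)
step 3: ξ=(vx,vy,ωz)=(0.1400, -0.1000, -0.3158), dt=2.0 → body Δ=(0.2007, -0.2725, -0.6316) → world pose (0.0014, -0.1449, -1.8947)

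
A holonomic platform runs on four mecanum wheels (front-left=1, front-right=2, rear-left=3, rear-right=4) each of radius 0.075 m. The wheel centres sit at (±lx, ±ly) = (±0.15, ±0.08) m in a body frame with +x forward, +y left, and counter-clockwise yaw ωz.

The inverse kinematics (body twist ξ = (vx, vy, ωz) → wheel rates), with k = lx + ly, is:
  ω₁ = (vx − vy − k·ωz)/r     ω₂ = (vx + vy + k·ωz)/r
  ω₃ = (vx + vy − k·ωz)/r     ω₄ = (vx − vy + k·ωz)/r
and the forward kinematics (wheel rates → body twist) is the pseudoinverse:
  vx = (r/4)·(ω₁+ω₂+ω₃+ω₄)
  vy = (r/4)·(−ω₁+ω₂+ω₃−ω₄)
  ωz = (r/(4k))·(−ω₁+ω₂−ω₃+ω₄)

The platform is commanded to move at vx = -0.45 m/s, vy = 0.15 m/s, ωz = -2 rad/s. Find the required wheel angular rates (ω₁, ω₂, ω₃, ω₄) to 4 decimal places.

k = lx + ly = 0.15 + 0.08 = 0.2300;  k·ωz = 0.2300·-2 = -0.4600
ω₁ (FL) = (vx − vy − k·ωz)/r = -0.1400/0.075 = -1.8667
ω₂ (FR) = (vx + vy + k·ωz)/r = -0.7600/0.075 = -10.1333
ω₃ (RL) = (vx + vy − k·ωz)/r = 0.1600/0.075 = 2.1333
ω₄ (RR) = (vx − vy + k·ωz)/r = -1.0600/0.075 = -14.1333

(-1.8667, -10.1333, 2.1333, -14.1333)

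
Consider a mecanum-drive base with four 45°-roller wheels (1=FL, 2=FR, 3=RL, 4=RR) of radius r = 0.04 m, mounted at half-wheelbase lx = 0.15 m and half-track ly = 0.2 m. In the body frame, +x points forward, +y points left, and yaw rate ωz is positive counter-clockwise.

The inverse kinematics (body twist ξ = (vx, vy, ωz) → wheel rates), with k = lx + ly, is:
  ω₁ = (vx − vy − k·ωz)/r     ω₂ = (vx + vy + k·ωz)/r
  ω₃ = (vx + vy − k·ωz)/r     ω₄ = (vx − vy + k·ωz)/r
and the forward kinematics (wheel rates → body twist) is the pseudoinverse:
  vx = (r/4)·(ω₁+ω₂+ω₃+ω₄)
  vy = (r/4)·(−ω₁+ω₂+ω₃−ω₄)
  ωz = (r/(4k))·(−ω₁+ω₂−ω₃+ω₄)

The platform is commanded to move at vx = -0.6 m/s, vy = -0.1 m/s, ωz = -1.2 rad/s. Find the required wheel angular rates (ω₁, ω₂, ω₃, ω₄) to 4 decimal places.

k = lx + ly = 0.15 + 0.2 = 0.3500;  k·ωz = 0.3500·-1.2 = -0.4200
ω₁ (FL) = (vx − vy − k·ωz)/r = -0.0800/0.04 = -2.0000
ω₂ (FR) = (vx + vy + k·ωz)/r = -1.1200/0.04 = -28.0000
ω₃ (RL) = (vx + vy − k·ωz)/r = -0.2800/0.04 = -7.0000
ω₄ (RR) = (vx − vy + k·ωz)/r = -0.9200/0.04 = -23.0000

(-2.0000, -28.0000, -7.0000, -23.0000)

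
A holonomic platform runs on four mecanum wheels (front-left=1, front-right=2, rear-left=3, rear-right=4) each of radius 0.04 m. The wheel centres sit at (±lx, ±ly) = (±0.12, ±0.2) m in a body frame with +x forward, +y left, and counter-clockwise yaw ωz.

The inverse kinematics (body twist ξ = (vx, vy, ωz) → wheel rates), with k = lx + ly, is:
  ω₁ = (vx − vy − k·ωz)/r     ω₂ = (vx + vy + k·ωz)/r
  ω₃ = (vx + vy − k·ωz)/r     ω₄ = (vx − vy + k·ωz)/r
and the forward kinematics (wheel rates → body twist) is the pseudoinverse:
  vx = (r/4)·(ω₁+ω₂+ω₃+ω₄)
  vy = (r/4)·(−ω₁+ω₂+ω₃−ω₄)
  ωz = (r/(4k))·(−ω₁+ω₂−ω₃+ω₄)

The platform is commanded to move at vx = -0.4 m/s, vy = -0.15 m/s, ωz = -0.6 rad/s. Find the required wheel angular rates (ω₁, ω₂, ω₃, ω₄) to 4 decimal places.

k = lx + ly = 0.12 + 0.2 = 0.3200;  k·ωz = 0.3200·-0.6 = -0.1920
ω₁ (FL) = (vx − vy − k·ωz)/r = -0.0580/0.04 = -1.4500
ω₂ (FR) = (vx + vy + k·ωz)/r = -0.7420/0.04 = -18.5500
ω₃ (RL) = (vx + vy − k·ωz)/r = -0.3580/0.04 = -8.9500
ω₄ (RR) = (vx − vy + k·ωz)/r = -0.4420/0.04 = -11.0500

(-1.4500, -18.5500, -8.9500, -11.0500)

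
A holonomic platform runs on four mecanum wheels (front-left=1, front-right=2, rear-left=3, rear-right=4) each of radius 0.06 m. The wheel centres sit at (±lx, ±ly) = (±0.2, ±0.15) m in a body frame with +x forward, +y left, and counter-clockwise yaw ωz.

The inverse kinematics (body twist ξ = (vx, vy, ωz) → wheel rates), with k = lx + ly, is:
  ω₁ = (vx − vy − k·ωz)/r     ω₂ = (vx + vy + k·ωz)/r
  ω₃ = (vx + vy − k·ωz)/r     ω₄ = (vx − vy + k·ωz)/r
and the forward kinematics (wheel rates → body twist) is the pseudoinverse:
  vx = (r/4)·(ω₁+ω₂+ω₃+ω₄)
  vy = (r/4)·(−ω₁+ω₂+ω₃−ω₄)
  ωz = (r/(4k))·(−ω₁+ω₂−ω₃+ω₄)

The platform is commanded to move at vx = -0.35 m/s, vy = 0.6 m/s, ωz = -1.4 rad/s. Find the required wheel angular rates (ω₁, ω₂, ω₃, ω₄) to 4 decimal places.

k = lx + ly = 0.2 + 0.15 = 0.3500;  k·ωz = 0.3500·-1.4 = -0.4900
ω₁ (FL) = (vx − vy − k·ωz)/r = -0.4600/0.06 = -7.6667
ω₂ (FR) = (vx + vy + k·ωz)/r = -0.2400/0.06 = -4.0000
ω₃ (RL) = (vx + vy − k·ωz)/r = 0.7400/0.06 = 12.3333
ω₄ (RR) = (vx − vy + k·ωz)/r = -1.4400/0.06 = -24.0000

(-7.6667, -4.0000, 12.3333, -24.0000)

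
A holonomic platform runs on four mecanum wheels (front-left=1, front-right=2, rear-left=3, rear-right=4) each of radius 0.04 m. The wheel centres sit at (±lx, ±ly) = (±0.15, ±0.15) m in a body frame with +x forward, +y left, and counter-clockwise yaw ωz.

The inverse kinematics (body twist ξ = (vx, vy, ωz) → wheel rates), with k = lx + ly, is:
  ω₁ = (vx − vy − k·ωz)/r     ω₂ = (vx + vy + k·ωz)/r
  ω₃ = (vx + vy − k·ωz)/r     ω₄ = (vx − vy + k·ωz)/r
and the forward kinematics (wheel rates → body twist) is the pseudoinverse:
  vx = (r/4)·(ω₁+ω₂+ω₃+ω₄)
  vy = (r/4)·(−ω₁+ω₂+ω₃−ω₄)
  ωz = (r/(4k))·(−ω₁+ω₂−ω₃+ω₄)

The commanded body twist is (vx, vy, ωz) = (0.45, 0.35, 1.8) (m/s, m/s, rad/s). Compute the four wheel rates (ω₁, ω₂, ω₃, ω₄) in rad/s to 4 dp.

(-11.0000, 33.5000, 6.5000, 16.0000)

k = lx + ly = 0.15 + 0.15 = 0.3000;  k·ωz = 0.3000·1.8 = 0.5400
ω₁ (FL) = (vx − vy − k·ωz)/r = -0.4400/0.04 = -11.0000
ω₂ (FR) = (vx + vy + k·ωz)/r = 1.3400/0.04 = 33.5000
ω₃ (RL) = (vx + vy − k·ωz)/r = 0.2600/0.04 = 6.5000
ω₄ (RR) = (vx − vy + k·ωz)/r = 0.6400/0.04 = 16.0000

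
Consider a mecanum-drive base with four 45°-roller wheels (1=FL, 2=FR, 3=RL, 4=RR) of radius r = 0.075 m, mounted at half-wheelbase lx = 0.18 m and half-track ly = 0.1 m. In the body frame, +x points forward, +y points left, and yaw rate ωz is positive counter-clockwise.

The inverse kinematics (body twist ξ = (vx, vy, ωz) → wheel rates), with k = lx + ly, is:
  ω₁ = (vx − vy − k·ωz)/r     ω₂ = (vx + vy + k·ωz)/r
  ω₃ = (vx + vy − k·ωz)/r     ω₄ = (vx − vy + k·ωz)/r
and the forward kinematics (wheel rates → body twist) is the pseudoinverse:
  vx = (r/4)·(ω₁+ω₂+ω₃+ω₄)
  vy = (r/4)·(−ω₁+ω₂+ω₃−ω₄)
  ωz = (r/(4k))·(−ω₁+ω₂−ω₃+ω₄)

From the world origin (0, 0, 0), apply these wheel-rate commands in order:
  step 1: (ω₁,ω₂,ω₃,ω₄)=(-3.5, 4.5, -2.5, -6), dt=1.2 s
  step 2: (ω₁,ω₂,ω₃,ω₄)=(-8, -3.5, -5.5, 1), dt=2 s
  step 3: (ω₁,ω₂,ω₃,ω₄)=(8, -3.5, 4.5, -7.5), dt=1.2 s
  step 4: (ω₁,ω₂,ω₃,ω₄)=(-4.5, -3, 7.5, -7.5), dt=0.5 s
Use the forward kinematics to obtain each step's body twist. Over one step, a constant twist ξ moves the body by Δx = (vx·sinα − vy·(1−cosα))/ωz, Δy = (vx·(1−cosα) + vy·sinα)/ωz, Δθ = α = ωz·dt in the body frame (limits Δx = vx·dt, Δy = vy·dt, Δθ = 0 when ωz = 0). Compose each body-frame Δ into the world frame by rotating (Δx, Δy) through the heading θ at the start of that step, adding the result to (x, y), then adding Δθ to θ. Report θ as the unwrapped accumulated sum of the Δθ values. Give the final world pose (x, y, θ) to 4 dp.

step 1: ξ=(vx,vy,ωz)=(-0.1406, 0.2156, 0.3013), dt=1.2 → body Δ=(-0.2114, 0.2230, 0.3616) → world pose (-0.2114, 0.2230, 0.3616)
step 2: ξ=(vx,vy,ωz)=(-0.3000, -0.0375, 0.7366), dt=2.0 → body Δ=(-0.3594, -0.4183, 1.4732) → world pose (-0.3995, -0.2954, 1.8348)
step 3: ξ=(vx,vy,ωz)=(0.0281, 0.0094, -1.5737), dt=1.2 → body Δ=(0.0248, -0.0178, -1.8884) → world pose (-0.3888, -0.2668, -0.0536)
step 4: ξ=(vx,vy,ωz)=(-0.1406, 0.3094, -0.9040), dt=0.5 → body Δ=(-0.0336, 0.1651, -0.4520) → world pose (-0.4135, -0.1001, -0.5056)

(-0.4135, -0.1001, -0.5056)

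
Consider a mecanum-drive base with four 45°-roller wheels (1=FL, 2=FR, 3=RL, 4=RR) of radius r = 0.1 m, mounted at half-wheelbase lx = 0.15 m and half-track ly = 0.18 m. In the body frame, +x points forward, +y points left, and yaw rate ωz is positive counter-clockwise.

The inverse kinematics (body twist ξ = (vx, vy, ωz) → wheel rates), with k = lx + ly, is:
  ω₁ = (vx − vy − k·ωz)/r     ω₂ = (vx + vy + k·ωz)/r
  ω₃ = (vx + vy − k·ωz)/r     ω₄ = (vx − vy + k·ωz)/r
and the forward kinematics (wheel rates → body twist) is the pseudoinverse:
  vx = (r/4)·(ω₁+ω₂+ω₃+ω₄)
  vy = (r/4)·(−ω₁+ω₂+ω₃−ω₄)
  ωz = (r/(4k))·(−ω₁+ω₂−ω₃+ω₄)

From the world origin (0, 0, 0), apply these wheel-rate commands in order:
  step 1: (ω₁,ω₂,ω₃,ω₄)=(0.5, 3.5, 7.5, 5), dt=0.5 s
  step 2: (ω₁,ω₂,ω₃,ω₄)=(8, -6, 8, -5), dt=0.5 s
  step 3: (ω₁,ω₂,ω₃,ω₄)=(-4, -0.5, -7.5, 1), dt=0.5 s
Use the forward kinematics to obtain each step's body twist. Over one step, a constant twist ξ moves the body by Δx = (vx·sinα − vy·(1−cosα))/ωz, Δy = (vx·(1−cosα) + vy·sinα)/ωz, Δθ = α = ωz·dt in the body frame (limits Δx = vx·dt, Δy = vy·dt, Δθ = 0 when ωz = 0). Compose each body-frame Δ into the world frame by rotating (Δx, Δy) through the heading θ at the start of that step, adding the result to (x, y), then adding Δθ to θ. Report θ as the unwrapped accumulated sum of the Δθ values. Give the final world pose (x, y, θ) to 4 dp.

(0.1120, 0.0832, -0.5492)

step 1: ξ=(vx,vy,ωz)=(0.4125, 0.1375, 0.0379), dt=0.5 → body Δ=(0.2056, 0.0707, 0.0189) → world pose (0.2056, 0.0707, 0.0189)
step 2: ξ=(vx,vy,ωz)=(0.1250, -0.0250, -2.0455), dt=0.5 → body Δ=(0.0463, -0.0397, -1.0227) → world pose (0.2526, 0.0319, -1.0038)
step 3: ξ=(vx,vy,ωz)=(-0.2750, -0.1250, 0.9091), dt=0.5 → body Δ=(-0.1189, -0.0911, 0.4545) → world pose (0.1120, 0.0832, -0.5492)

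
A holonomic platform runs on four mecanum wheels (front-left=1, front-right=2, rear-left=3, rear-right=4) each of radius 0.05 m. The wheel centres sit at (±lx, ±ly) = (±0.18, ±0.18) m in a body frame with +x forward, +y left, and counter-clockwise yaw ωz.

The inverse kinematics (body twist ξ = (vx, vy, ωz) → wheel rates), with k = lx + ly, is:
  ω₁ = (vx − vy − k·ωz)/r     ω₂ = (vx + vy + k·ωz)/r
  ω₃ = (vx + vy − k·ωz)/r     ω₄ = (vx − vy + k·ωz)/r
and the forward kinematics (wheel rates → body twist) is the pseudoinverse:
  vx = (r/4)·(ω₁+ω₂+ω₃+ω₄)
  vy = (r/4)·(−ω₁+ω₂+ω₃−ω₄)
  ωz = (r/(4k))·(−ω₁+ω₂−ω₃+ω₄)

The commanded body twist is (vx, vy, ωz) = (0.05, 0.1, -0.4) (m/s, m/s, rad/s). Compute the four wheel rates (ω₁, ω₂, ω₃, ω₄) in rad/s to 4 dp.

k = lx + ly = 0.18 + 0.18 = 0.3600;  k·ωz = 0.3600·-0.4 = -0.1440
ω₁ (FL) = (vx − vy − k·ωz)/r = 0.0940/0.05 = 1.8800
ω₂ (FR) = (vx + vy + k·ωz)/r = 0.0060/0.05 = 0.1200
ω₃ (RL) = (vx + vy − k·ωz)/r = 0.2940/0.05 = 5.8800
ω₄ (RR) = (vx − vy + k·ωz)/r = -0.1940/0.05 = -3.8800

(1.8800, 0.1200, 5.8800, -3.8800)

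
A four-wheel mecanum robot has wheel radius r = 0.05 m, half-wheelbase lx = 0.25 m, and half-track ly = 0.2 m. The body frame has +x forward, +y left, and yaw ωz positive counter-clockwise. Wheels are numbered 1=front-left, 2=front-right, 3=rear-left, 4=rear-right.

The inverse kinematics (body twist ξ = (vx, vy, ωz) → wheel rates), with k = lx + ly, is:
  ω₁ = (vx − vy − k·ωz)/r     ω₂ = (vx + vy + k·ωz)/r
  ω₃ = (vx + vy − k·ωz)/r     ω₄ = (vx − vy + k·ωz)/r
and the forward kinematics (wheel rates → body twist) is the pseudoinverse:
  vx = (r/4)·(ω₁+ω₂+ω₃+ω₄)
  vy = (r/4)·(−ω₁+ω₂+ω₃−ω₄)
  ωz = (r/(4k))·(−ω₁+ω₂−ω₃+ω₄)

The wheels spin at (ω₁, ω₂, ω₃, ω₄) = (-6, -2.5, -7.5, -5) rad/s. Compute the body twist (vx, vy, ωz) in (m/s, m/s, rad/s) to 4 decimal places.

k = lx + ly = 0.25 + 0.2 = 0.4500
ω₁+ω₂+ω₃+ω₄ = -21.0000  →  vx = (0.05/4)·-21.0000 = -0.2625
−ω₁+ω₂+ω₃−ω₄ = 1.0000  →  vy = (0.05/4)·1.0000 = 0.0125
−ω₁+ω₂−ω₃+ω₄ = 6.0000  →  ωz = (0.05/1.8000)·6.0000 = 0.1667

(-0.2625, 0.0125, 0.1667)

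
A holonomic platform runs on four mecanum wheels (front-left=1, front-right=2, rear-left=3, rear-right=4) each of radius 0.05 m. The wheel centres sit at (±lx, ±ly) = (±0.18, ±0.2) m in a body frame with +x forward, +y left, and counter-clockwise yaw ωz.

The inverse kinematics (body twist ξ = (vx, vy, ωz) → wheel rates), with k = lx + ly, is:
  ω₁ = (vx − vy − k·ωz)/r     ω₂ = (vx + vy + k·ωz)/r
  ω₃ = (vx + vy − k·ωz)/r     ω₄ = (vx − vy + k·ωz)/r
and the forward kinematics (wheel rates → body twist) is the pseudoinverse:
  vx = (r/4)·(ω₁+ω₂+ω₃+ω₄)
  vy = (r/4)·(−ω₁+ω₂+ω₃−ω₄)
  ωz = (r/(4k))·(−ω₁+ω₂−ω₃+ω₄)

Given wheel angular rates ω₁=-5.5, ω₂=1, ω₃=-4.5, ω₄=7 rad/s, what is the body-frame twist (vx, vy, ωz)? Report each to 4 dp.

k = lx + ly = 0.18 + 0.2 = 0.3800
ω₁+ω₂+ω₃+ω₄ = -2.0000  →  vx = (0.05/4)·-2.0000 = -0.0250
−ω₁+ω₂+ω₃−ω₄ = -5.0000  →  vy = (0.05/4)·-5.0000 = -0.0625
−ω₁+ω₂−ω₃+ω₄ = 18.0000  →  ωz = (0.05/1.5200)·18.0000 = 0.5921

(-0.0250, -0.0625, 0.5921)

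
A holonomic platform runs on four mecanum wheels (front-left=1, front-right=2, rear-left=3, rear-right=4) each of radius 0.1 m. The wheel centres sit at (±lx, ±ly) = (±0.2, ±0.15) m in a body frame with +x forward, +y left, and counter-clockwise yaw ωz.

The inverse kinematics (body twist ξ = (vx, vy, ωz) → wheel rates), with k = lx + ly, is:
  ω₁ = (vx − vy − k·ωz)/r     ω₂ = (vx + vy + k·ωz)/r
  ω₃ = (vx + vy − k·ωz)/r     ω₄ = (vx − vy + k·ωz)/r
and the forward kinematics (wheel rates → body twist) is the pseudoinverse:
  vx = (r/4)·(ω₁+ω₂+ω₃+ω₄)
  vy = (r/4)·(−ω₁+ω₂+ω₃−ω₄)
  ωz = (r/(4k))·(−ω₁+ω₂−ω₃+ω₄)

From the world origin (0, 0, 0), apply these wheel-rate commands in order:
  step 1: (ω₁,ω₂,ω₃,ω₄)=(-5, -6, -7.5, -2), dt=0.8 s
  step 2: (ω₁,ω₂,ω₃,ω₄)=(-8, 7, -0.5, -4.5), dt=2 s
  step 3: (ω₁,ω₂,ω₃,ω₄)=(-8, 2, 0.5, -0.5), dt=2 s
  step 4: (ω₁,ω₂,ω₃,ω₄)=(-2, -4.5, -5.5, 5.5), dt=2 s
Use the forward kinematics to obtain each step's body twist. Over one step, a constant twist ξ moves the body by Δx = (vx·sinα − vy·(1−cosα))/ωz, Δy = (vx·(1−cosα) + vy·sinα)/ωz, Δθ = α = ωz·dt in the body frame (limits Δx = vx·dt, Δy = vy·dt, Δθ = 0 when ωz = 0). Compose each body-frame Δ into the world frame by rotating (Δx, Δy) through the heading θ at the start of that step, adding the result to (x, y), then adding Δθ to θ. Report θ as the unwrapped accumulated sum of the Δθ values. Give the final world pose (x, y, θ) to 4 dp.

(-1.4551, 0.1387, 4.3286)

step 1: ξ=(vx,vy,ωz)=(-0.5125, -0.1625, 0.3214), dt=0.8 → body Δ=(-0.3889, -0.1810, 0.2571) → world pose (-0.3889, -0.1810, 0.2571)
step 2: ξ=(vx,vy,ωz)=(-0.1500, 0.4750, 0.7857), dt=2.0 → body Δ=(-0.7958, 0.4135, 1.5714) → world pose (-1.2637, 0.0165, 1.8286)
step 3: ξ=(vx,vy,ωz)=(-0.1500, 0.2750, 0.6429), dt=2.0 → body Δ=(-0.5314, 0.2428, 1.2857) → world pose (-1.3630, -0.5592, 3.1143)
step 4: ξ=(vx,vy,ωz)=(-0.1625, -0.3375, 0.6071), dt=2.0 → body Δ=(0.1111, -0.6952, 1.2143) → world pose (-1.4551, 0.1387, 4.3286)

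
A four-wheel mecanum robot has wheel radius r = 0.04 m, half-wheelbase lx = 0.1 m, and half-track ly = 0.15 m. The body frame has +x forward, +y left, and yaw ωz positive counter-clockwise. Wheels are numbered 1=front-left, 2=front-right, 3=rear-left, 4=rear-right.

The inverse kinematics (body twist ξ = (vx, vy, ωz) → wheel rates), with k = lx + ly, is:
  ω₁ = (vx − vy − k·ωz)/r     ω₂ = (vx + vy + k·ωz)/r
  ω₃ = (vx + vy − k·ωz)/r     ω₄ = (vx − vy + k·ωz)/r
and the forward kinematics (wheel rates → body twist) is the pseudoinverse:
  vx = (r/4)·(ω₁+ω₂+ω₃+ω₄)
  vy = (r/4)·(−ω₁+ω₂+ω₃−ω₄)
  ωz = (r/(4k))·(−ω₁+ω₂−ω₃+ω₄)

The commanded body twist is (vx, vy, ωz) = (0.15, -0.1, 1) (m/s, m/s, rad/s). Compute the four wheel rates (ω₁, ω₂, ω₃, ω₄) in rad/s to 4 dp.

k = lx + ly = 0.1 + 0.15 = 0.2500;  k·ωz = 0.2500·1 = 0.2500
ω₁ (FL) = (vx − vy − k·ωz)/r = 0.0000/0.04 = 0.0000
ω₂ (FR) = (vx + vy + k·ωz)/r = 0.3000/0.04 = 7.5000
ω₃ (RL) = (vx + vy − k·ωz)/r = -0.2000/0.04 = -5.0000
ω₄ (RR) = (vx − vy + k·ωz)/r = 0.5000/0.04 = 12.5000

(0.0000, 7.5000, -5.0000, 12.5000)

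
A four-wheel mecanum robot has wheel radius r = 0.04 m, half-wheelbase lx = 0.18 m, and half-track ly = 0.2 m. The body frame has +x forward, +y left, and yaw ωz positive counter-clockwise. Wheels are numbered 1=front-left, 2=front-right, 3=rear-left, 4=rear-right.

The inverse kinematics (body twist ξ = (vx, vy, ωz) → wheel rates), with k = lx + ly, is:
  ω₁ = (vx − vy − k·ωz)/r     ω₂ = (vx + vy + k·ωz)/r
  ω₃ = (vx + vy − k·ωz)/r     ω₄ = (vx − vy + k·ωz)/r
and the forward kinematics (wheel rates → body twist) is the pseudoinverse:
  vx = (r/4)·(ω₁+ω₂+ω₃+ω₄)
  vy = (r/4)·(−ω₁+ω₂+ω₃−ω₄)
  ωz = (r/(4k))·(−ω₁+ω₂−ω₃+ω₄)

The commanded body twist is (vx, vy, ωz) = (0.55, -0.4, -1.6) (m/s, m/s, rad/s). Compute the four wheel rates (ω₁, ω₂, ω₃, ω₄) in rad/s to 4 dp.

k = lx + ly = 0.18 + 0.2 = 0.3800;  k·ωz = 0.3800·-1.6 = -0.6080
ω₁ (FL) = (vx − vy − k·ωz)/r = 1.5580/0.04 = 38.9500
ω₂ (FR) = (vx + vy + k·ωz)/r = -0.4580/0.04 = -11.4500
ω₃ (RL) = (vx + vy − k·ωz)/r = 0.7580/0.04 = 18.9500
ω₄ (RR) = (vx − vy + k·ωz)/r = 0.3420/0.04 = 8.5500

(38.9500, -11.4500, 18.9500, 8.5500)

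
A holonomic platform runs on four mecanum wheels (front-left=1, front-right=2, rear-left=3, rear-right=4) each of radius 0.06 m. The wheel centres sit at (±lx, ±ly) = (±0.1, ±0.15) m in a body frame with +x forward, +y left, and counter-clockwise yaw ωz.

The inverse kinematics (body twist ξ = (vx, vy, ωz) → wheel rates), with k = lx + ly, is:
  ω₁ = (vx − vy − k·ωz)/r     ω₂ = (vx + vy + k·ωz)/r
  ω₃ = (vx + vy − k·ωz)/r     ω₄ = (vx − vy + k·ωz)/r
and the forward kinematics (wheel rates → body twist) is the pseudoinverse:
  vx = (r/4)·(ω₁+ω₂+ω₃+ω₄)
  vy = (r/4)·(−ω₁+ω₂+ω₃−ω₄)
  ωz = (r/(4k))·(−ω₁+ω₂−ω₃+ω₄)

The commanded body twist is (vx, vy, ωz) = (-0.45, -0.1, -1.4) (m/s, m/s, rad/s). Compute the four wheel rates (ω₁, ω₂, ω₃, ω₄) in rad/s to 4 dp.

k = lx + ly = 0.1 + 0.15 = 0.2500;  k·ωz = 0.2500·-1.4 = -0.3500
ω₁ (FL) = (vx − vy − k·ωz)/r = 0.0000/0.06 = 0.0000
ω₂ (FR) = (vx + vy + k·ωz)/r = -0.9000/0.06 = -15.0000
ω₃ (RL) = (vx + vy − k·ωz)/r = -0.2000/0.06 = -3.3333
ω₄ (RR) = (vx − vy + k·ωz)/r = -0.7000/0.06 = -11.6667

(0.0000, -15.0000, -3.3333, -11.6667)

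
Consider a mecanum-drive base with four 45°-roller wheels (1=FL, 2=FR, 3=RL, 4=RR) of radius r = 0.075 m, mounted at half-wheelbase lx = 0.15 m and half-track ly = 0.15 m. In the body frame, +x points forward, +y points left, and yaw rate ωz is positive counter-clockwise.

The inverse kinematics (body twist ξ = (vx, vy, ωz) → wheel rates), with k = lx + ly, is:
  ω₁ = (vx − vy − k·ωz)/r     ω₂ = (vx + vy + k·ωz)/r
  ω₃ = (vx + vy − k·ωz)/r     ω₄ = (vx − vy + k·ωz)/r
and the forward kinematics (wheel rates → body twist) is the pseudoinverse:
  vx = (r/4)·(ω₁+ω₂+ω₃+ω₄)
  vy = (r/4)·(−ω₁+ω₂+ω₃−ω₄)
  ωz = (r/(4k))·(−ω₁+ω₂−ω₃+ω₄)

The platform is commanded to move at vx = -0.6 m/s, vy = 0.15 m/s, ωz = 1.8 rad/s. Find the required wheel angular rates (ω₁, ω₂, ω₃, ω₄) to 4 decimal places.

k = lx + ly = 0.15 + 0.15 = 0.3000;  k·ωz = 0.3000·1.8 = 0.5400
ω₁ (FL) = (vx − vy − k·ωz)/r = -1.2900/0.075 = -17.2000
ω₂ (FR) = (vx + vy + k·ωz)/r = 0.0900/0.075 = 1.2000
ω₃ (RL) = (vx + vy − k·ωz)/r = -0.9900/0.075 = -13.2000
ω₄ (RR) = (vx − vy + k·ωz)/r = -0.2100/0.075 = -2.8000

(-17.2000, 1.2000, -13.2000, -2.8000)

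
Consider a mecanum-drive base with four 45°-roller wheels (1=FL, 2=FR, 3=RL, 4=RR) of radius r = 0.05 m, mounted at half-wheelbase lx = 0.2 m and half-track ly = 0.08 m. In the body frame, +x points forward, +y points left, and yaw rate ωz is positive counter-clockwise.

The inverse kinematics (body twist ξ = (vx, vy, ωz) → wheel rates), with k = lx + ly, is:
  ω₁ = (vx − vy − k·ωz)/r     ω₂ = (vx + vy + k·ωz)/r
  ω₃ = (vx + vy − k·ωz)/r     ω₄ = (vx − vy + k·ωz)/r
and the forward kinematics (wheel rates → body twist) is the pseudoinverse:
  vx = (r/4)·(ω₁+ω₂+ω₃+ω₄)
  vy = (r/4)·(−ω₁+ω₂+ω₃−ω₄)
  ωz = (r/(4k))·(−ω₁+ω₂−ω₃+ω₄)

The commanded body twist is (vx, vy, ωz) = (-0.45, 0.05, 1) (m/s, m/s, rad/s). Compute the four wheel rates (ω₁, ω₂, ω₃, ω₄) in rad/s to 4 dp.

(-15.6000, -2.4000, -13.6000, -4.4000)

k = lx + ly = 0.2 + 0.08 = 0.2800;  k·ωz = 0.2800·1 = 0.2800
ω₁ (FL) = (vx − vy − k·ωz)/r = -0.7800/0.05 = -15.6000
ω₂ (FR) = (vx + vy + k·ωz)/r = -0.1200/0.05 = -2.4000
ω₃ (RL) = (vx + vy − k·ωz)/r = -0.6800/0.05 = -13.6000
ω₄ (RR) = (vx − vy + k·ωz)/r = -0.2200/0.05 = -4.4000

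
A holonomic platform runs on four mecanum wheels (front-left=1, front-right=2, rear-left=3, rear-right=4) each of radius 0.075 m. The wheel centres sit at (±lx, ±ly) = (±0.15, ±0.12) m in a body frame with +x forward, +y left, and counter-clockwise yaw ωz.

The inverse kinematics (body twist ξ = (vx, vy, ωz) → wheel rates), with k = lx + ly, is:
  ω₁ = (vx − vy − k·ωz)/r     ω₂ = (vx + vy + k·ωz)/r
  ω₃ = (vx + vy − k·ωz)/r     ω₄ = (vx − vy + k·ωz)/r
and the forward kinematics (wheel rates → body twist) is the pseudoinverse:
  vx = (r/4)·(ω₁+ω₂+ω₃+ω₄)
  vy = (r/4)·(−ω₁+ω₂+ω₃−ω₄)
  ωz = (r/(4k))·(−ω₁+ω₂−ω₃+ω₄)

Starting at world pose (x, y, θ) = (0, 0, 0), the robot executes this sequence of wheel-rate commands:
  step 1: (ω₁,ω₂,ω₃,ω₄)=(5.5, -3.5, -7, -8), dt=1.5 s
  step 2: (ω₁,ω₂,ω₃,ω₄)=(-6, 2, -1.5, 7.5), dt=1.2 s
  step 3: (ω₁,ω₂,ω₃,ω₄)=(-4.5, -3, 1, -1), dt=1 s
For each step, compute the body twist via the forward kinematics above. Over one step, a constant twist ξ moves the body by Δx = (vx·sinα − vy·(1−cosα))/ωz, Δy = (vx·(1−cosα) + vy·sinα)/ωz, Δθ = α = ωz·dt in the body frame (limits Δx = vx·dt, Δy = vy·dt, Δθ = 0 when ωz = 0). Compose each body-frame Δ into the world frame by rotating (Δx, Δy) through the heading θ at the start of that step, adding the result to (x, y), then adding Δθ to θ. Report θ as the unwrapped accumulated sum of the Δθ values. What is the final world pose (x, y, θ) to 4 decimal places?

step 1: ξ=(vx,vy,ωz)=(-0.2438, -0.1500, -0.6944), dt=1.5 → body Δ=(-0.4100, -0.0126, -1.0417) → world pose (-0.4100, -0.0126, -1.0417)
step 2: ξ=(vx,vy,ωz)=(0.0375, -0.0188, 1.1806), dt=1.2 → body Δ=(0.0448, 0.0112, 1.4167) → world pose (-0.3777, -0.0457, 0.3750)
step 3: ξ=(vx,vy,ωz)=(-0.1406, 0.0656, -0.0347), dt=1.0 → body Δ=(-0.1395, 0.0681, -0.0347) → world pose (-0.5324, -0.0334, 0.3403)

(-0.5324, -0.0334, 0.3403)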